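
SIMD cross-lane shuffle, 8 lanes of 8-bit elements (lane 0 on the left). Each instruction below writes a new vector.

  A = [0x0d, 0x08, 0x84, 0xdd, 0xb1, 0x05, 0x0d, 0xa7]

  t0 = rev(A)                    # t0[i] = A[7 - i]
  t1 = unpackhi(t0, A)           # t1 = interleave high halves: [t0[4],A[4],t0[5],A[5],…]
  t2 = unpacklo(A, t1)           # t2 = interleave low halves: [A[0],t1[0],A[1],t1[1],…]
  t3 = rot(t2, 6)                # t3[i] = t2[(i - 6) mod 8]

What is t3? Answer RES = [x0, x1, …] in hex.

RES = [0x08, 0xb1, 0x84, 0x84, 0xdd, 0x05, 0x0d, 0xdd]

→ t0 |a7|0d|05|b1|dd|84|08|0d|
→ t1 |dd|b1|84|05|08|0d|0d|a7|
→ t2 |0d|dd|08|b1|84|84|dd|05|
→ t3 |08|b1|84|84|dd|05|0d|dd|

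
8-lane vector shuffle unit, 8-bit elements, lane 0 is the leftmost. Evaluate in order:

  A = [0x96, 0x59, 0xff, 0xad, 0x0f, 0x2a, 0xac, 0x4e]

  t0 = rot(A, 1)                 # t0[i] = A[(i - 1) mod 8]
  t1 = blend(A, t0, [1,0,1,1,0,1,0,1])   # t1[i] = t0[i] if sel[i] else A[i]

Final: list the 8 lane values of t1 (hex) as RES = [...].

RES = [0x4e, 0x59, 0x59, 0xff, 0x0f, 0x0f, 0xac, 0xac]

→ t0 |4e|96|59|ff|ad|0f|2a|ac|
→ t1 |4e|59|59|ff|0f|0f|ac|ac|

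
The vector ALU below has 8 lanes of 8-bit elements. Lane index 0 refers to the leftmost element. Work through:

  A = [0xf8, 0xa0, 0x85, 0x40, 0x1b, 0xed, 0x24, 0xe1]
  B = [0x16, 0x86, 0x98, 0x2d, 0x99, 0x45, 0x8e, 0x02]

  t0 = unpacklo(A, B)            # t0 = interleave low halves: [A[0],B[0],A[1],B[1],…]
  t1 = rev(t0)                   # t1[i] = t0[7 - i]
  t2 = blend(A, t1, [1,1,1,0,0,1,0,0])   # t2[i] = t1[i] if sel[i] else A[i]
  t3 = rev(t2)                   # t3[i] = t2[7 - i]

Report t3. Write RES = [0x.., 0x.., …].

→ t0 |f8|16|a0|86|85|98|40|2d|
→ t1 |2d|40|98|85|86|a0|16|f8|
→ t2 |2d|40|98|40|1b|a0|24|e1|
→ t3 |e1|24|a0|1b|40|98|40|2d|

RES = [ 0xe1  0x24  0xa0  0x1b  0x40  0x98  0x40  0x2d ]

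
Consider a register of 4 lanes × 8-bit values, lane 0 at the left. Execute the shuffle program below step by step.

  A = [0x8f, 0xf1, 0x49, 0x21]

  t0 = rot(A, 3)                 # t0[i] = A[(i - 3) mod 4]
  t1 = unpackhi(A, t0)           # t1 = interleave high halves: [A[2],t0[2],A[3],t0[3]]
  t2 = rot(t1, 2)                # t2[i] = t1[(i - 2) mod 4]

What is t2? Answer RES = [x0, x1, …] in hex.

RES = [ 0x21  0x8f  0x49  0x21 ]

→ t0 |f1|49|21|8f|
→ t1 |49|21|21|8f|
→ t2 |21|8f|49|21|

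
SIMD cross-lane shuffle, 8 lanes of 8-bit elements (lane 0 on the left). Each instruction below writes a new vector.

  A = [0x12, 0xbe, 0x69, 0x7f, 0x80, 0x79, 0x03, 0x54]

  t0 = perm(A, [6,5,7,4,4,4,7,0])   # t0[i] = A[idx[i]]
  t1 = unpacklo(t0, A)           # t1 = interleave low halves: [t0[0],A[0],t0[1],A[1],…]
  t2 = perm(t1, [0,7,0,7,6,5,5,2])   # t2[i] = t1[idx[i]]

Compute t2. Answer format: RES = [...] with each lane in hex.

t0 = [0x03, 0x79, 0x54, 0x80, 0x80, 0x80, 0x54, 0x12]
t1 = [0x03, 0x12, 0x79, 0xbe, 0x54, 0x69, 0x80, 0x7f]
t2 = [0x03, 0x7f, 0x03, 0x7f, 0x80, 0x69, 0x69, 0x79]

RES = [0x03, 0x7f, 0x03, 0x7f, 0x80, 0x69, 0x69, 0x79]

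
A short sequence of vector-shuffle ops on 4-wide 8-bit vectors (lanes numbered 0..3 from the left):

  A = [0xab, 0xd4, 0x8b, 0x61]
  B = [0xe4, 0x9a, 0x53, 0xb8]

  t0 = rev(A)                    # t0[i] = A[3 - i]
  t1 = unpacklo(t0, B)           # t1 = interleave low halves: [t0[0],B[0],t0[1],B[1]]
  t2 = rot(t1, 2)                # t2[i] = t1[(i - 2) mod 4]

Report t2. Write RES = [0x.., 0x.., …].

t0 = [0x61, 0x8b, 0xd4, 0xab]
t1 = [0x61, 0xe4, 0x8b, 0x9a]
t2 = [0x8b, 0x9a, 0x61, 0xe4]

RES = [0x8b, 0x9a, 0x61, 0xe4]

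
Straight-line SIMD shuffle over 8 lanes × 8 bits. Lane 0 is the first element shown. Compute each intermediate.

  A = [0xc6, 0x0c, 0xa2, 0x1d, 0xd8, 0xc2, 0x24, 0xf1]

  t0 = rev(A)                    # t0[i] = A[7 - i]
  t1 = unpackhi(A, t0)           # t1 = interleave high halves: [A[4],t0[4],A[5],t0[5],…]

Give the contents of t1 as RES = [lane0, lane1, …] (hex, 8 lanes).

RES = [0xd8, 0x1d, 0xc2, 0xa2, 0x24, 0x0c, 0xf1, 0xc6]

  t0: f1 24 c2 d8 1d a2 0c c6
  t1: d8 1d c2 a2 24 0c f1 c6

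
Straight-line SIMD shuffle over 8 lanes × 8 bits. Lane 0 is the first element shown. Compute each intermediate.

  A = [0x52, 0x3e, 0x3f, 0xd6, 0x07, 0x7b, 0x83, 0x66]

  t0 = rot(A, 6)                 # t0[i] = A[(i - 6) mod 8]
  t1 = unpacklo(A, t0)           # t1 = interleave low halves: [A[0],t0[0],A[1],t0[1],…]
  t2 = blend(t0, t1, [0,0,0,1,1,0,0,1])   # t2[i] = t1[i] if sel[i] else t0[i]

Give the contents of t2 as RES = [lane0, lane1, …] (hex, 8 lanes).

RES = [0x3f, 0xd6, 0x07, 0xd6, 0x3f, 0x66, 0x52, 0x7b]

  t0: 3f d6 07 7b 83 66 52 3e
  t1: 52 3f 3e d6 3f 07 d6 7b
  t2: 3f d6 07 d6 3f 66 52 7b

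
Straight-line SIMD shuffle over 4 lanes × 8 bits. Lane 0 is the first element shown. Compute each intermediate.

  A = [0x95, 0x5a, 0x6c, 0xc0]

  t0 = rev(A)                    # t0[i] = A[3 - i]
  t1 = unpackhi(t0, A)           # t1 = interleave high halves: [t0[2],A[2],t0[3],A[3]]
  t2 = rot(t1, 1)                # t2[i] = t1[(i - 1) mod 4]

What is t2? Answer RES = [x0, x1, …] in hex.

  t0: c0 6c 5a 95
  t1: 5a 6c 95 c0
  t2: c0 5a 6c 95

RES = [0xc0, 0x5a, 0x6c, 0x95]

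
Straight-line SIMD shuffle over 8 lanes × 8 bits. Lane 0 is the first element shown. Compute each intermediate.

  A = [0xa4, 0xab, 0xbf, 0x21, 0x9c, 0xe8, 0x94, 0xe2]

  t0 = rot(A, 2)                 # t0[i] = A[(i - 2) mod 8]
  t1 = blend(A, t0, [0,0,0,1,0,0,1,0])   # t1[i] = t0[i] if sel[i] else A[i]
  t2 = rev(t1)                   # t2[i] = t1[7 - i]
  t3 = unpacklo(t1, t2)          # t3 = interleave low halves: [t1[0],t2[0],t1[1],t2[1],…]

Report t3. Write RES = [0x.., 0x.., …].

  t0: 94 e2 a4 ab bf 21 9c e8
  t1: a4 ab bf ab 9c e8 9c e2
  t2: e2 9c e8 9c ab bf ab a4
  t3: a4 e2 ab 9c bf e8 ab 9c

RES = [ 0xa4  0xe2  0xab  0x9c  0xbf  0xe8  0xab  0x9c ]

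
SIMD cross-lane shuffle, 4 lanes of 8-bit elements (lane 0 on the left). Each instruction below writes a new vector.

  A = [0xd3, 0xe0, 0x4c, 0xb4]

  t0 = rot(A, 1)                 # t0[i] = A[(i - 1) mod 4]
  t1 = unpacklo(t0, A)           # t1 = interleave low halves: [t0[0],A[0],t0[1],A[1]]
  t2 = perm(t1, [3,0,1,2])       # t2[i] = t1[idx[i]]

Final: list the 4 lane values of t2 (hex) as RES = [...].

RES = [ 0xe0  0xb4  0xd3  0xd3 ]

→ t0 |b4|d3|e0|4c|
→ t1 |b4|d3|d3|e0|
→ t2 |e0|b4|d3|d3|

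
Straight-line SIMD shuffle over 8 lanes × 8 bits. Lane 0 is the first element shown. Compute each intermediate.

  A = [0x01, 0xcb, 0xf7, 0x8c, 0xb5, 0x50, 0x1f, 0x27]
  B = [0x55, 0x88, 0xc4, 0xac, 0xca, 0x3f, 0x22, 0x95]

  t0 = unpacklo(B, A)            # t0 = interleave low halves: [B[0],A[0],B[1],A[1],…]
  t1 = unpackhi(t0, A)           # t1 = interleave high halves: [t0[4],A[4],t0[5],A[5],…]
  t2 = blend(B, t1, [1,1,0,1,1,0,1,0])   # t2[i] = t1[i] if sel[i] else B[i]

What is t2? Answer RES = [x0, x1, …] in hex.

RES = [ 0xc4  0xb5  0xc4  0x50  0xac  0x3f  0x8c  0x95 ]

→ t0 |55|01|88|cb|c4|f7|ac|8c|
→ t1 |c4|b5|f7|50|ac|1f|8c|27|
→ t2 |c4|b5|c4|50|ac|3f|8c|95|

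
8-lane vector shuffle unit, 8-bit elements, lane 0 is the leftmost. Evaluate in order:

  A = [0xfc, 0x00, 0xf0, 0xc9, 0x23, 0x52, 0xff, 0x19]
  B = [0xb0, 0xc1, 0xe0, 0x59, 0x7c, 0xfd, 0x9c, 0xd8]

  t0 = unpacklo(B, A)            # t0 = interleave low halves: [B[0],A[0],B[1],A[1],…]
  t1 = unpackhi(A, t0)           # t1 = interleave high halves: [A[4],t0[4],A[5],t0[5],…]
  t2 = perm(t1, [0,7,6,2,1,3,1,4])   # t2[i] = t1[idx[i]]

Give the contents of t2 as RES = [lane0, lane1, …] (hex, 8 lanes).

RES = [ 0x23  0xc9  0x19  0x52  0xe0  0xf0  0xe0  0xff ]

t0 = [0xb0, 0xfc, 0xc1, 0x00, 0xe0, 0xf0, 0x59, 0xc9]
t1 = [0x23, 0xe0, 0x52, 0xf0, 0xff, 0x59, 0x19, 0xc9]
t2 = [0x23, 0xc9, 0x19, 0x52, 0xe0, 0xf0, 0xe0, 0xff]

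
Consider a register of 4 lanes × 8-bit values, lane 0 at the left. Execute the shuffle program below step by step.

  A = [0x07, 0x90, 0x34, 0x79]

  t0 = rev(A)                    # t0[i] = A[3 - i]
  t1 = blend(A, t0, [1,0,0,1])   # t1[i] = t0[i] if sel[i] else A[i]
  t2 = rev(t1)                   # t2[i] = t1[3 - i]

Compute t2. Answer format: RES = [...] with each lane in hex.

  t0: 79 34 90 07
  t1: 79 90 34 07
  t2: 07 34 90 79

RES = [0x07, 0x34, 0x90, 0x79]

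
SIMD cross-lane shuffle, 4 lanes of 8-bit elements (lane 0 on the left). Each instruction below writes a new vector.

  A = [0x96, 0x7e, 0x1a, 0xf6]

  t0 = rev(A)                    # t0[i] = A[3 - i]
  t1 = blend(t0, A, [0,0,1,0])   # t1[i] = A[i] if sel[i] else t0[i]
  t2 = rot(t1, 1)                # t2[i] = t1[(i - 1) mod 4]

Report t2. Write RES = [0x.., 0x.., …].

RES = [ 0x96  0xf6  0x1a  0x1a ]

→ t0 |f6|1a|7e|96|
→ t1 |f6|1a|1a|96|
→ t2 |96|f6|1a|1a|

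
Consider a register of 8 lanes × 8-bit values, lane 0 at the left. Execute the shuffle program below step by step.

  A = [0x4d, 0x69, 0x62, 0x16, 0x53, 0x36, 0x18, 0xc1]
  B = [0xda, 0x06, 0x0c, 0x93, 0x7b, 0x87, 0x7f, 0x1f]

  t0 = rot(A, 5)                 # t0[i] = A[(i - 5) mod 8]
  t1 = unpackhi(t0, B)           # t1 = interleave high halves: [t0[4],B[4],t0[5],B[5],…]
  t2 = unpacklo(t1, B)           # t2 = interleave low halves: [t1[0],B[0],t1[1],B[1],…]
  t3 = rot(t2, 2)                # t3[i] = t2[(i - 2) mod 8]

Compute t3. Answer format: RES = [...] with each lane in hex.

RES = [0x87, 0x93, 0xc1, 0xda, 0x7b, 0x06, 0x4d, 0x0c]

→ t0 |16|53|36|18|c1|4d|69|62|
→ t1 |c1|7b|4d|87|69|7f|62|1f|
→ t2 |c1|da|7b|06|4d|0c|87|93|
→ t3 |87|93|c1|da|7b|06|4d|0c|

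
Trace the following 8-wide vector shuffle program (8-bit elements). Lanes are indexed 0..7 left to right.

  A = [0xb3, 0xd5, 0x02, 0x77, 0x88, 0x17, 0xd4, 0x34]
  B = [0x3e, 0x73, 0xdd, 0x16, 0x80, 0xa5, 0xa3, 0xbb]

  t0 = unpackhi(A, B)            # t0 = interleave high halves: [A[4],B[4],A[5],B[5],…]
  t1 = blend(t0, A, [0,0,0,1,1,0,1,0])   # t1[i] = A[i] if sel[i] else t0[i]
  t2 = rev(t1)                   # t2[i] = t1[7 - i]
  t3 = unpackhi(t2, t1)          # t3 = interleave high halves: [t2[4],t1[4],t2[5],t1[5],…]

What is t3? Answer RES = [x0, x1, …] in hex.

→ t0 |88|80|17|a5|d4|a3|34|bb|
→ t1 |88|80|17|77|88|a3|d4|bb|
→ t2 |bb|d4|a3|88|77|17|80|88|
→ t3 |77|88|17|a3|80|d4|88|bb|

RES = [0x77, 0x88, 0x17, 0xa3, 0x80, 0xd4, 0x88, 0xbb]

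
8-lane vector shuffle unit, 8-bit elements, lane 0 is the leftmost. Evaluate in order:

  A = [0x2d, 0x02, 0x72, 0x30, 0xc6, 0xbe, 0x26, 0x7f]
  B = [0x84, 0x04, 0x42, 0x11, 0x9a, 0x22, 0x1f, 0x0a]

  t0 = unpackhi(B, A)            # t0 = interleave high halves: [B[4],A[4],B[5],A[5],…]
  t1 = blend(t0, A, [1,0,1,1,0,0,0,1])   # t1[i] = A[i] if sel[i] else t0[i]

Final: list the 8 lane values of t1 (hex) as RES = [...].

RES = [0x2d, 0xc6, 0x72, 0x30, 0x1f, 0x26, 0x0a, 0x7f]

→ t0 |9a|c6|22|be|1f|26|0a|7f|
→ t1 |2d|c6|72|30|1f|26|0a|7f|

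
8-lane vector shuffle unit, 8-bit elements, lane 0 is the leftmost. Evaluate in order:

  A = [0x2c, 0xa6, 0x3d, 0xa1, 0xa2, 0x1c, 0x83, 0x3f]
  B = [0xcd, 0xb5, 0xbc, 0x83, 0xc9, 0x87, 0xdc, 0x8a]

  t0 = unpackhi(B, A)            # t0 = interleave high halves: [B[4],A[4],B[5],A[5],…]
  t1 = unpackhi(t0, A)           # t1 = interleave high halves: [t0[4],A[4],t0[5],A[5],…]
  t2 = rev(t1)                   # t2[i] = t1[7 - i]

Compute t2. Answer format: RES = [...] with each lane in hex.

RES = [ 0x3f  0x3f  0x83  0x8a  0x1c  0x83  0xa2  0xdc ]

t0 = [0xc9, 0xa2, 0x87, 0x1c, 0xdc, 0x83, 0x8a, 0x3f]
t1 = [0xdc, 0xa2, 0x83, 0x1c, 0x8a, 0x83, 0x3f, 0x3f]
t2 = [0x3f, 0x3f, 0x83, 0x8a, 0x1c, 0x83, 0xa2, 0xdc]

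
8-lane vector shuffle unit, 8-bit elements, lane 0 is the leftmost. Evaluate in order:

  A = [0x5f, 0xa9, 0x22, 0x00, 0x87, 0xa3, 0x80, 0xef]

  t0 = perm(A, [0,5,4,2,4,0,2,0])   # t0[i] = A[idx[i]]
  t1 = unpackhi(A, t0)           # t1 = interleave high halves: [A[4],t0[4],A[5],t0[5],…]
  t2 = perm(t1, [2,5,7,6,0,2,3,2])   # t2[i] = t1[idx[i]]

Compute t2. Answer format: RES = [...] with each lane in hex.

RES = [ 0xa3  0x22  0x5f  0xef  0x87  0xa3  0x5f  0xa3 ]

t0 = [0x5f, 0xa3, 0x87, 0x22, 0x87, 0x5f, 0x22, 0x5f]
t1 = [0x87, 0x87, 0xa3, 0x5f, 0x80, 0x22, 0xef, 0x5f]
t2 = [0xa3, 0x22, 0x5f, 0xef, 0x87, 0xa3, 0x5f, 0xa3]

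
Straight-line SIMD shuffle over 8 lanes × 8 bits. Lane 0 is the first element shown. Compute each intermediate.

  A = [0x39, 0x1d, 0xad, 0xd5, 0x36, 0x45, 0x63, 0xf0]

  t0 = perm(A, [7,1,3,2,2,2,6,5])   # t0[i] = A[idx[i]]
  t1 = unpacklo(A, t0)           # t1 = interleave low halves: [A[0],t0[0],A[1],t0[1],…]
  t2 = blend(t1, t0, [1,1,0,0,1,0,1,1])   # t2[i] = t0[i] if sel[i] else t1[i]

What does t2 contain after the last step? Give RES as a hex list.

  t0: f0 1d d5 ad ad ad 63 45
  t1: 39 f0 1d 1d ad d5 d5 ad
  t2: f0 1d 1d 1d ad d5 63 45

RES = [0xf0, 0x1d, 0x1d, 0x1d, 0xad, 0xd5, 0x63, 0x45]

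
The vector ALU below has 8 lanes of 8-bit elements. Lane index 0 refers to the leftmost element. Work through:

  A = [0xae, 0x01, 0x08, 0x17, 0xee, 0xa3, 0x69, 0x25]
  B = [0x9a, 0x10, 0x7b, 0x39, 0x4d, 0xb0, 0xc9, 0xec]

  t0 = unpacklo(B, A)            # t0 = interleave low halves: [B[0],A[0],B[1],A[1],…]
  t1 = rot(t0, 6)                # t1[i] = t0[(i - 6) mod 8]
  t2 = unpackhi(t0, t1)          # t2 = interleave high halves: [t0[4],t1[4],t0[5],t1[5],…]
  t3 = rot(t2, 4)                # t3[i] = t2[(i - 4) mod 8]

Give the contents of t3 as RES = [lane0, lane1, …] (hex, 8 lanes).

  t0: 9a ae 10 01 7b 08 39 17
  t1: 10 01 7b 08 39 17 9a ae
  t2: 7b 39 08 17 39 9a 17 ae
  t3: 39 9a 17 ae 7b 39 08 17

RES = [0x39, 0x9a, 0x17, 0xae, 0x7b, 0x39, 0x08, 0x17]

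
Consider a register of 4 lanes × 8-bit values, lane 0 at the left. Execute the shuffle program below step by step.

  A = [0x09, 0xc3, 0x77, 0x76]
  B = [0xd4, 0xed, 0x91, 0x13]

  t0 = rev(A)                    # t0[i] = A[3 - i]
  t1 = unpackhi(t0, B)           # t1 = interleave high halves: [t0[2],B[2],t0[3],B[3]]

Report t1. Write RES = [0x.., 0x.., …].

RES = [ 0xc3  0x91  0x09  0x13 ]

t0 = [0x76, 0x77, 0xc3, 0x09]
t1 = [0xc3, 0x91, 0x09, 0x13]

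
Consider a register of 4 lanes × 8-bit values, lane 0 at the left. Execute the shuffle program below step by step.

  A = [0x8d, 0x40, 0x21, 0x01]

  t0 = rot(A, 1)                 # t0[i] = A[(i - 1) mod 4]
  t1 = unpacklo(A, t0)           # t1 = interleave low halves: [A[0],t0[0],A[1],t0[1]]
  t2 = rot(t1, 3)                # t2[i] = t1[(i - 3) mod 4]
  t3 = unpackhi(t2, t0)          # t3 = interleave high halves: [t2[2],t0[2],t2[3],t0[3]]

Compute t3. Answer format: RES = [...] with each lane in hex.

RES = [ 0x8d  0x40  0x8d  0x21 ]

  t0: 01 8d 40 21
  t1: 8d 01 40 8d
  t2: 01 40 8d 8d
  t3: 8d 40 8d 21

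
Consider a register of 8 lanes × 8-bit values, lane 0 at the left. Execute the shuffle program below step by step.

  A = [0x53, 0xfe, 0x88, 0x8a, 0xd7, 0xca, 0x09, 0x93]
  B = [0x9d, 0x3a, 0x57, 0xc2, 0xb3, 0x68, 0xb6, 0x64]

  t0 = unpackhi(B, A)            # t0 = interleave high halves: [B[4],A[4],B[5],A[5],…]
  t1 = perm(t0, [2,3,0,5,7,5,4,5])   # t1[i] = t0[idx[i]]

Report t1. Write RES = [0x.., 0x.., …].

RES = [ 0x68  0xca  0xb3  0x09  0x93  0x09  0xb6  0x09 ]

t0 = [0xb3, 0xd7, 0x68, 0xca, 0xb6, 0x09, 0x64, 0x93]
t1 = [0x68, 0xca, 0xb3, 0x09, 0x93, 0x09, 0xb6, 0x09]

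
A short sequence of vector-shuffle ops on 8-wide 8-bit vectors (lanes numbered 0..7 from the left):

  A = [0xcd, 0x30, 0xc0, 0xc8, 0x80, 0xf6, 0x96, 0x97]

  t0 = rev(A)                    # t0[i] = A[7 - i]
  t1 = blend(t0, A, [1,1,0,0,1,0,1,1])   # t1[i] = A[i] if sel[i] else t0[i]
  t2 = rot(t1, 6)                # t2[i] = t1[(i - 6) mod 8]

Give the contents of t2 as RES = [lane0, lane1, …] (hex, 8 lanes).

t0 = [0x97, 0x96, 0xf6, 0x80, 0xc8, 0xc0, 0x30, 0xcd]
t1 = [0xcd, 0x30, 0xf6, 0x80, 0x80, 0xc0, 0x96, 0x97]
t2 = [0xf6, 0x80, 0x80, 0xc0, 0x96, 0x97, 0xcd, 0x30]

RES = [ 0xf6  0x80  0x80  0xc0  0x96  0x97  0xcd  0x30 ]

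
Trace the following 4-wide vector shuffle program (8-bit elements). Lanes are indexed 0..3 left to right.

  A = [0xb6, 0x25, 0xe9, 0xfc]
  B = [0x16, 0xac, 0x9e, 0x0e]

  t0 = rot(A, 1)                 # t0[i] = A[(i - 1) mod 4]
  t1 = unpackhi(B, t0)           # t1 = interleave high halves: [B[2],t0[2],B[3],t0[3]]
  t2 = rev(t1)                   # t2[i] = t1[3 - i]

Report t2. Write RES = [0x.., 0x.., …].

RES = [ 0xe9  0x0e  0x25  0x9e ]

t0 = [0xfc, 0xb6, 0x25, 0xe9]
t1 = [0x9e, 0x25, 0x0e, 0xe9]
t2 = [0xe9, 0x0e, 0x25, 0x9e]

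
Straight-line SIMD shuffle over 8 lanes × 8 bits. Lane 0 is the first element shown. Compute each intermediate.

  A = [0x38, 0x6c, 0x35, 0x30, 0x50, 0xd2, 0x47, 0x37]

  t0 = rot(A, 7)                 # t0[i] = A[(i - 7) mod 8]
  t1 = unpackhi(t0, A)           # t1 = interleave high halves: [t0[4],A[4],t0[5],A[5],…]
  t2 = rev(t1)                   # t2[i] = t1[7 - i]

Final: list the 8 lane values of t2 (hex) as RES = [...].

RES = [0x37, 0x38, 0x47, 0x37, 0xd2, 0x47, 0x50, 0xd2]

t0 = [0x6c, 0x35, 0x30, 0x50, 0xd2, 0x47, 0x37, 0x38]
t1 = [0xd2, 0x50, 0x47, 0xd2, 0x37, 0x47, 0x38, 0x37]
t2 = [0x37, 0x38, 0x47, 0x37, 0xd2, 0x47, 0x50, 0xd2]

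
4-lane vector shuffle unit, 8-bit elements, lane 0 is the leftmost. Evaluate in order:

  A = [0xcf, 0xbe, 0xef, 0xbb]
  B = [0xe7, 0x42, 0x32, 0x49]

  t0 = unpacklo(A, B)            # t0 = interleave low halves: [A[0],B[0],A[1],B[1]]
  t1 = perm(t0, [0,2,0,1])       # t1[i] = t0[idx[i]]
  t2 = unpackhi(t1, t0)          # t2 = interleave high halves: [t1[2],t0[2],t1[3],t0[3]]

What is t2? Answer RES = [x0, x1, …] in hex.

→ t0 |cf|e7|be|42|
→ t1 |cf|be|cf|e7|
→ t2 |cf|be|e7|42|

RES = [0xcf, 0xbe, 0xe7, 0x42]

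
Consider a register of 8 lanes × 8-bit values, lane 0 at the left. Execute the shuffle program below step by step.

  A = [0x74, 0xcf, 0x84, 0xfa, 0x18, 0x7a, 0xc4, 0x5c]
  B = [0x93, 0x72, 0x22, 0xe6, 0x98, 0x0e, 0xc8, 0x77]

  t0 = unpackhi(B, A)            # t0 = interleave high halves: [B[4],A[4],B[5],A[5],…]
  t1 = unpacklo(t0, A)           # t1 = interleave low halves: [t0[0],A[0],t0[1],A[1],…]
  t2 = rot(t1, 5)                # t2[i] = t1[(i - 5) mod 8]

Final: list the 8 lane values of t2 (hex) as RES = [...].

t0 = [0x98, 0x18, 0x0e, 0x7a, 0xc8, 0xc4, 0x77, 0x5c]
t1 = [0x98, 0x74, 0x18, 0xcf, 0x0e, 0x84, 0x7a, 0xfa]
t2 = [0xcf, 0x0e, 0x84, 0x7a, 0xfa, 0x98, 0x74, 0x18]

RES = [ 0xcf  0x0e  0x84  0x7a  0xfa  0x98  0x74  0x18 ]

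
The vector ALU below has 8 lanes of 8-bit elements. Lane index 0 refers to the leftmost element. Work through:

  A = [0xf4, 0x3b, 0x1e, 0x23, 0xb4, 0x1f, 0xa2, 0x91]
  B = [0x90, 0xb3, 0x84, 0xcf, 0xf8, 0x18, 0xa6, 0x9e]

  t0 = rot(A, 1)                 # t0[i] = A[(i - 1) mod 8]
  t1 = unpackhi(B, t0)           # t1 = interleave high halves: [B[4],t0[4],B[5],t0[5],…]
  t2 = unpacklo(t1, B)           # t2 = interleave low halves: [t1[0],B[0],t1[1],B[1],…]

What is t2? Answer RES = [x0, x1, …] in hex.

→ t0 |91|f4|3b|1e|23|b4|1f|a2|
→ t1 |f8|23|18|b4|a6|1f|9e|a2|
→ t2 |f8|90|23|b3|18|84|b4|cf|

RES = [ 0xf8  0x90  0x23  0xb3  0x18  0x84  0xb4  0xcf ]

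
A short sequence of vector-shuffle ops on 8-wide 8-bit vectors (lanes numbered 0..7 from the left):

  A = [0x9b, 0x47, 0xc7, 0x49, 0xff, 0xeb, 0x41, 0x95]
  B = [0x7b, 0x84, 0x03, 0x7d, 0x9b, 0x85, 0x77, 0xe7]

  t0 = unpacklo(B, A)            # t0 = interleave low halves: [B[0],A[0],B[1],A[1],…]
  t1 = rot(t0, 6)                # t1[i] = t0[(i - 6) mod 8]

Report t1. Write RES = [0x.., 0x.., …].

RES = [0x84, 0x47, 0x03, 0xc7, 0x7d, 0x49, 0x7b, 0x9b]

t0 = [0x7b, 0x9b, 0x84, 0x47, 0x03, 0xc7, 0x7d, 0x49]
t1 = [0x84, 0x47, 0x03, 0xc7, 0x7d, 0x49, 0x7b, 0x9b]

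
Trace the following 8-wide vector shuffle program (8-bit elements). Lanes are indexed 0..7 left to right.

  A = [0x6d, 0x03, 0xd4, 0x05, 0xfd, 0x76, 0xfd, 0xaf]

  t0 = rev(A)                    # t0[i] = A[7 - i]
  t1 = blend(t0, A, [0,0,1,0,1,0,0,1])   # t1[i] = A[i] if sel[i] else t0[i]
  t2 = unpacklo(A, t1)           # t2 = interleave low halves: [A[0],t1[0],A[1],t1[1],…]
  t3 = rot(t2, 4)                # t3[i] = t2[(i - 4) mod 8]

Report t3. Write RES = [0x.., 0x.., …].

t0 = [0xaf, 0xfd, 0x76, 0xfd, 0x05, 0xd4, 0x03, 0x6d]
t1 = [0xaf, 0xfd, 0xd4, 0xfd, 0xfd, 0xd4, 0x03, 0xaf]
t2 = [0x6d, 0xaf, 0x03, 0xfd, 0xd4, 0xd4, 0x05, 0xfd]
t3 = [0xd4, 0xd4, 0x05, 0xfd, 0x6d, 0xaf, 0x03, 0xfd]

RES = [0xd4, 0xd4, 0x05, 0xfd, 0x6d, 0xaf, 0x03, 0xfd]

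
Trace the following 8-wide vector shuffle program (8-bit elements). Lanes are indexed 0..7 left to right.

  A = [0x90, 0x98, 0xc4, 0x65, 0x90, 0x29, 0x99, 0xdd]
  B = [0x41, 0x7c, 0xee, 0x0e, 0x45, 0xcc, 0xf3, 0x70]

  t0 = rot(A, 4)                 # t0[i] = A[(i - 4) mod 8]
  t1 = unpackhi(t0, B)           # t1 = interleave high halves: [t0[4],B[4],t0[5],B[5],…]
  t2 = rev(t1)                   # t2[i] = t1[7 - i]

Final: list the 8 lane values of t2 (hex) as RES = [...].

→ t0 |90|29|99|dd|90|98|c4|65|
→ t1 |90|45|98|cc|c4|f3|65|70|
→ t2 |70|65|f3|c4|cc|98|45|90|

RES = [0x70, 0x65, 0xf3, 0xc4, 0xcc, 0x98, 0x45, 0x90]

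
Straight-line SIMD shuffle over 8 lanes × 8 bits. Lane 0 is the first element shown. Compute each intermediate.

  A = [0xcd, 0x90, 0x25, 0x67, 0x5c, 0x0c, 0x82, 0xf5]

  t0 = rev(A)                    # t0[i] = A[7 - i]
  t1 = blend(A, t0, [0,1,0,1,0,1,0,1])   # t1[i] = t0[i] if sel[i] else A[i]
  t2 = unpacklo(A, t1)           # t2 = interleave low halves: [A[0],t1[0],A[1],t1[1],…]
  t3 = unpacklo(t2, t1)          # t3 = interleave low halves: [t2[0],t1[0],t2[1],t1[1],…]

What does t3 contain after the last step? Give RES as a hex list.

RES = [0xcd, 0xcd, 0xcd, 0x82, 0x90, 0x25, 0x82, 0x5c]

t0 = [0xf5, 0x82, 0x0c, 0x5c, 0x67, 0x25, 0x90, 0xcd]
t1 = [0xcd, 0x82, 0x25, 0x5c, 0x5c, 0x25, 0x82, 0xcd]
t2 = [0xcd, 0xcd, 0x90, 0x82, 0x25, 0x25, 0x67, 0x5c]
t3 = [0xcd, 0xcd, 0xcd, 0x82, 0x90, 0x25, 0x82, 0x5c]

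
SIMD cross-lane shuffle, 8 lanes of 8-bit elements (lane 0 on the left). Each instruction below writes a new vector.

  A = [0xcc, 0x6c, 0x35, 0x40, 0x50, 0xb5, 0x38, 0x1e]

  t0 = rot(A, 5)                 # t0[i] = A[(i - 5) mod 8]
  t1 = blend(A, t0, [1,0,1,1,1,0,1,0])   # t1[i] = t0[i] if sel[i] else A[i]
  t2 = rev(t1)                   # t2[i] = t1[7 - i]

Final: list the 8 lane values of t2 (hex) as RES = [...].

RES = [ 0x1e  0x6c  0xb5  0x1e  0x38  0xb5  0x6c  0x40 ]

  t0: 40 50 b5 38 1e cc 6c 35
  t1: 40 6c b5 38 1e b5 6c 1e
  t2: 1e 6c b5 1e 38 b5 6c 40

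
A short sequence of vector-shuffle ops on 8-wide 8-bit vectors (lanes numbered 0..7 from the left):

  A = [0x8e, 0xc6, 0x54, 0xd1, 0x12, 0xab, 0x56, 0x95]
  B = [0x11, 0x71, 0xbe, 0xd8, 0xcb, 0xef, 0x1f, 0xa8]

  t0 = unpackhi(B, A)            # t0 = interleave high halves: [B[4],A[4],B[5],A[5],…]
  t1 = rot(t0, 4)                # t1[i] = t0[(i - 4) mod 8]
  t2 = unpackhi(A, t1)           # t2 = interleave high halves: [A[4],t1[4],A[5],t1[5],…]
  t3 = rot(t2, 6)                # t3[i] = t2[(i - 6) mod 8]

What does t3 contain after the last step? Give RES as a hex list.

RES = [0xab, 0x12, 0x56, 0xef, 0x95, 0xab, 0x12, 0xcb]

t0 = [0xcb, 0x12, 0xef, 0xab, 0x1f, 0x56, 0xa8, 0x95]
t1 = [0x1f, 0x56, 0xa8, 0x95, 0xcb, 0x12, 0xef, 0xab]
t2 = [0x12, 0xcb, 0xab, 0x12, 0x56, 0xef, 0x95, 0xab]
t3 = [0xab, 0x12, 0x56, 0xef, 0x95, 0xab, 0x12, 0xcb]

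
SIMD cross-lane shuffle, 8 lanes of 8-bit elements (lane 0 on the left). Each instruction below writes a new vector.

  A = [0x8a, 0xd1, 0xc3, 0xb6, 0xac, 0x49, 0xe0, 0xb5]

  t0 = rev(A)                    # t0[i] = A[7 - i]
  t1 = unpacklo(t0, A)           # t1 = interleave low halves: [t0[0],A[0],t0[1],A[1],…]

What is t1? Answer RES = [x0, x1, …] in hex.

RES = [ 0xb5  0x8a  0xe0  0xd1  0x49  0xc3  0xac  0xb6 ]

  t0: b5 e0 49 ac b6 c3 d1 8a
  t1: b5 8a e0 d1 49 c3 ac b6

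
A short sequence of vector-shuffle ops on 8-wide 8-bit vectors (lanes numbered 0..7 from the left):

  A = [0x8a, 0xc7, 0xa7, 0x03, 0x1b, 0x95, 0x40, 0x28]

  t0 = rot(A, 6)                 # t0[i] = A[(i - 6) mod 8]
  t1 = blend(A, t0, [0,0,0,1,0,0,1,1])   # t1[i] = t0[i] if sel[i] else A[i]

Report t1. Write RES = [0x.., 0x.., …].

RES = [0x8a, 0xc7, 0xa7, 0x95, 0x1b, 0x95, 0x8a, 0xc7]

t0 = [0xa7, 0x03, 0x1b, 0x95, 0x40, 0x28, 0x8a, 0xc7]
t1 = [0x8a, 0xc7, 0xa7, 0x95, 0x1b, 0x95, 0x8a, 0xc7]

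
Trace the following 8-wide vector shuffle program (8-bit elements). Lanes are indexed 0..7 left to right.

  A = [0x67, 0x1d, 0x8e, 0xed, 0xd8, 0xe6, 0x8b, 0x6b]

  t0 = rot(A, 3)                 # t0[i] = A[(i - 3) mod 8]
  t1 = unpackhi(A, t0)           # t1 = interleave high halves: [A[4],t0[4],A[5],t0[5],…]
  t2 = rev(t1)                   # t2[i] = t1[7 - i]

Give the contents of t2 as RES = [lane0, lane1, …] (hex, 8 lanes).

→ t0 |e6|8b|6b|67|1d|8e|ed|d8|
→ t1 |d8|1d|e6|8e|8b|ed|6b|d8|
→ t2 |d8|6b|ed|8b|8e|e6|1d|d8|

RES = [0xd8, 0x6b, 0xed, 0x8b, 0x8e, 0xe6, 0x1d, 0xd8]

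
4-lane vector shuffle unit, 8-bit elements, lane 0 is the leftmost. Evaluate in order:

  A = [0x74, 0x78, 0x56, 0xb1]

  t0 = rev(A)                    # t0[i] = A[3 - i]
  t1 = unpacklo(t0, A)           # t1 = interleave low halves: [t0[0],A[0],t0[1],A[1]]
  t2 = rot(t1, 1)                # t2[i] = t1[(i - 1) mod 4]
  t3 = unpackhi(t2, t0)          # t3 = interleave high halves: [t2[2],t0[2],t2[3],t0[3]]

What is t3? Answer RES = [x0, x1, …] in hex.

t0 = [0xb1, 0x56, 0x78, 0x74]
t1 = [0xb1, 0x74, 0x56, 0x78]
t2 = [0x78, 0xb1, 0x74, 0x56]
t3 = [0x74, 0x78, 0x56, 0x74]

RES = [0x74, 0x78, 0x56, 0x74]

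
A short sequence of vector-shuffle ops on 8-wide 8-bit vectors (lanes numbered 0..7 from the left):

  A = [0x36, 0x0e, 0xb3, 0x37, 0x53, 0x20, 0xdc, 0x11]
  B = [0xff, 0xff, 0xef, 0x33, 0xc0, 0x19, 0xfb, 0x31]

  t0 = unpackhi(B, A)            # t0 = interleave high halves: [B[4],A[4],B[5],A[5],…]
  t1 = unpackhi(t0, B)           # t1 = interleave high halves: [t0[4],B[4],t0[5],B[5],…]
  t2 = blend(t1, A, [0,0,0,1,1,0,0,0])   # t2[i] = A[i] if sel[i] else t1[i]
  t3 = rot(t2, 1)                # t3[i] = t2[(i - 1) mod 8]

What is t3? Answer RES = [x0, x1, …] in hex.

RES = [0x31, 0xfb, 0xc0, 0xdc, 0x37, 0x53, 0xfb, 0x11]

t0 = [0xc0, 0x53, 0x19, 0x20, 0xfb, 0xdc, 0x31, 0x11]
t1 = [0xfb, 0xc0, 0xdc, 0x19, 0x31, 0xfb, 0x11, 0x31]
t2 = [0xfb, 0xc0, 0xdc, 0x37, 0x53, 0xfb, 0x11, 0x31]
t3 = [0x31, 0xfb, 0xc0, 0xdc, 0x37, 0x53, 0xfb, 0x11]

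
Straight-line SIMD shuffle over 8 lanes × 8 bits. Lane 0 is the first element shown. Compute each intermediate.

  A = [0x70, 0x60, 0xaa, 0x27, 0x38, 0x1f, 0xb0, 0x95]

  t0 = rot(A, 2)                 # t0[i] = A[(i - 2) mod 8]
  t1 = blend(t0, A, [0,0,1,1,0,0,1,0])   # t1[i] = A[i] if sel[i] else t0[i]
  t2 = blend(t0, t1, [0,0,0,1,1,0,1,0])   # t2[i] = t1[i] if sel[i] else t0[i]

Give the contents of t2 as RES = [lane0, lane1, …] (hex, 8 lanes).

RES = [0xb0, 0x95, 0x70, 0x27, 0xaa, 0x27, 0xb0, 0x1f]

  t0: b0 95 70 60 aa 27 38 1f
  t1: b0 95 aa 27 aa 27 b0 1f
  t2: b0 95 70 27 aa 27 b0 1f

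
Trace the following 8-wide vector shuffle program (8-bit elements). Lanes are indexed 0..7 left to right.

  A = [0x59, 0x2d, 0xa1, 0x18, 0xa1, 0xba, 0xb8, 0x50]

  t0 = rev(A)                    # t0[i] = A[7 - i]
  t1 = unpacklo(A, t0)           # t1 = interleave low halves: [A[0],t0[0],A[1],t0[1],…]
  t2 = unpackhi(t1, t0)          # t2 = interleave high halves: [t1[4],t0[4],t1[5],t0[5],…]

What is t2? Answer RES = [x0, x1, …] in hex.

RES = [0xa1, 0x18, 0xba, 0xa1, 0x18, 0x2d, 0xa1, 0x59]

→ t0 |50|b8|ba|a1|18|a1|2d|59|
→ t1 |59|50|2d|b8|a1|ba|18|a1|
→ t2 |a1|18|ba|a1|18|2d|a1|59|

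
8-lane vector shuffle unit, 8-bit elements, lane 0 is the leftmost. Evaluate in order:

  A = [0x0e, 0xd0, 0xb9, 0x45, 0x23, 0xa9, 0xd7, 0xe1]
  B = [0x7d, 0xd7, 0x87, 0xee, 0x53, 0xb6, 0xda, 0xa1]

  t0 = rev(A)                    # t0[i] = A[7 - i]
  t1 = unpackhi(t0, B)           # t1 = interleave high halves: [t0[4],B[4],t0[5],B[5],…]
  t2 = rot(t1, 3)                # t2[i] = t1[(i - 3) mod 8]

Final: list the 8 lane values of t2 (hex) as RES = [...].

  t0: e1 d7 a9 23 45 b9 d0 0e
  t1: 45 53 b9 b6 d0 da 0e a1
  t2: da 0e a1 45 53 b9 b6 d0

RES = [ 0xda  0x0e  0xa1  0x45  0x53  0xb9  0xb6  0xd0 ]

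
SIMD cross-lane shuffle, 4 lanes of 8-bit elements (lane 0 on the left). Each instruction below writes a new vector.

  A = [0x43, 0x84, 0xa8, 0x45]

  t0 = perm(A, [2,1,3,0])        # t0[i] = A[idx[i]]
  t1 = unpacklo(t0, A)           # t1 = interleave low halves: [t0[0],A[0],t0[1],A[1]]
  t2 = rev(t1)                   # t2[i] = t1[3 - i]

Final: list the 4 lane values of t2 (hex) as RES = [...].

t0 = [0xa8, 0x84, 0x45, 0x43]
t1 = [0xa8, 0x43, 0x84, 0x84]
t2 = [0x84, 0x84, 0x43, 0xa8]

RES = [0x84, 0x84, 0x43, 0xa8]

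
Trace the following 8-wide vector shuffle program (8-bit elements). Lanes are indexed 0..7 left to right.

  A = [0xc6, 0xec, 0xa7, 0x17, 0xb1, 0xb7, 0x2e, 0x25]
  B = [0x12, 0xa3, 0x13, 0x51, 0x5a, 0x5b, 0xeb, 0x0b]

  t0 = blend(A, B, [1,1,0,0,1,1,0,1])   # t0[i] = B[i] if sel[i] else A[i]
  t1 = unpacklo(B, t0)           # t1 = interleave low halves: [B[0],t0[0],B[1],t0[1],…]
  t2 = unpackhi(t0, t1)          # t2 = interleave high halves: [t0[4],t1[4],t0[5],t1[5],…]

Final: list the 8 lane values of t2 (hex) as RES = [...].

RES = [ 0x5a  0x13  0x5b  0xa7  0x2e  0x51  0x0b  0x17 ]

  t0: 12 a3 a7 17 5a 5b 2e 0b
  t1: 12 12 a3 a3 13 a7 51 17
  t2: 5a 13 5b a7 2e 51 0b 17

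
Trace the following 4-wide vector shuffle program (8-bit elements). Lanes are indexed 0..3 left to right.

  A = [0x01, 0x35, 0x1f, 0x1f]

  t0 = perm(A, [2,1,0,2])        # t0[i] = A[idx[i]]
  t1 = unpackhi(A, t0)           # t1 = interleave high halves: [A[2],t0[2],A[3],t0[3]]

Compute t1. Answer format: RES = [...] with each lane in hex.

RES = [0x1f, 0x01, 0x1f, 0x1f]

  t0: 1f 35 01 1f
  t1: 1f 01 1f 1f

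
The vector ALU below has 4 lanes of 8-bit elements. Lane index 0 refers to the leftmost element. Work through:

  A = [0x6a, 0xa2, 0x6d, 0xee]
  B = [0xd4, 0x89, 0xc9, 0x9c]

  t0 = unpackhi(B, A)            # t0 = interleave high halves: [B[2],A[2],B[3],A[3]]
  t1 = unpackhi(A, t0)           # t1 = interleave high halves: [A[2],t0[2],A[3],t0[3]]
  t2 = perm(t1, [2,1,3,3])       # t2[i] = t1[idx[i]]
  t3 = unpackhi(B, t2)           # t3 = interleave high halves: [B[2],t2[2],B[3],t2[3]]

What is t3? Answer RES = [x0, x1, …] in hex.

RES = [ 0xc9  0xee  0x9c  0xee ]

t0 = [0xc9, 0x6d, 0x9c, 0xee]
t1 = [0x6d, 0x9c, 0xee, 0xee]
t2 = [0xee, 0x9c, 0xee, 0xee]
t3 = [0xc9, 0xee, 0x9c, 0xee]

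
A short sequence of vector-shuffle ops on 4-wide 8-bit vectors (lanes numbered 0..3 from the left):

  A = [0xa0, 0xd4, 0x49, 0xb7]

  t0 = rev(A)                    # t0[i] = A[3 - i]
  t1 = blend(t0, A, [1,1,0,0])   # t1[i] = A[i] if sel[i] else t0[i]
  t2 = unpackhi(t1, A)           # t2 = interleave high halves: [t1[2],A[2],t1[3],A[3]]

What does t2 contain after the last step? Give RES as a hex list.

RES = [ 0xd4  0x49  0xa0  0xb7 ]

t0 = [0xb7, 0x49, 0xd4, 0xa0]
t1 = [0xa0, 0xd4, 0xd4, 0xa0]
t2 = [0xd4, 0x49, 0xa0, 0xb7]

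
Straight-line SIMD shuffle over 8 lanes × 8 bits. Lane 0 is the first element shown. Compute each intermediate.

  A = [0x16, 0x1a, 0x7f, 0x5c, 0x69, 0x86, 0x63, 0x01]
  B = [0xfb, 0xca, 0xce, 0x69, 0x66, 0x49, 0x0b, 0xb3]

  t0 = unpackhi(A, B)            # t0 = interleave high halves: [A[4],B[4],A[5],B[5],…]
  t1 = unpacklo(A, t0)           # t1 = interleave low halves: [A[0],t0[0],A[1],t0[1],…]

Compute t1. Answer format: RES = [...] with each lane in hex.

t0 = [0x69, 0x66, 0x86, 0x49, 0x63, 0x0b, 0x01, 0xb3]
t1 = [0x16, 0x69, 0x1a, 0x66, 0x7f, 0x86, 0x5c, 0x49]

RES = [ 0x16  0x69  0x1a  0x66  0x7f  0x86  0x5c  0x49 ]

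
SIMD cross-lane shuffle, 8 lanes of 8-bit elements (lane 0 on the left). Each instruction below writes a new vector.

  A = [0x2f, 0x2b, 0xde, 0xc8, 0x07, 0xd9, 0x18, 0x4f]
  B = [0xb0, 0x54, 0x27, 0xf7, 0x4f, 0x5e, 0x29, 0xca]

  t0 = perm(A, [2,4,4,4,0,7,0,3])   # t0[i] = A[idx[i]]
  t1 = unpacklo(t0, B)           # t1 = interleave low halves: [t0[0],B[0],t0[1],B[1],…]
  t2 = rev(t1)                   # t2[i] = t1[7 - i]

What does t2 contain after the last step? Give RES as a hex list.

t0 = [0xde, 0x07, 0x07, 0x07, 0x2f, 0x4f, 0x2f, 0xc8]
t1 = [0xde, 0xb0, 0x07, 0x54, 0x07, 0x27, 0x07, 0xf7]
t2 = [0xf7, 0x07, 0x27, 0x07, 0x54, 0x07, 0xb0, 0xde]

RES = [0xf7, 0x07, 0x27, 0x07, 0x54, 0x07, 0xb0, 0xde]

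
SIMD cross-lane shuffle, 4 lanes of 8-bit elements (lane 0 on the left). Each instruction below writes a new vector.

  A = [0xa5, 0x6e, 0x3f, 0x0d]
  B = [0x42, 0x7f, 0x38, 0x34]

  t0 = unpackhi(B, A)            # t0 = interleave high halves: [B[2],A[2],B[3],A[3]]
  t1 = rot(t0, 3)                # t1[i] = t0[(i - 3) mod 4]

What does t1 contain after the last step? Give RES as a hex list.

RES = [ 0x3f  0x34  0x0d  0x38 ]

→ t0 |38|3f|34|0d|
→ t1 |3f|34|0d|38|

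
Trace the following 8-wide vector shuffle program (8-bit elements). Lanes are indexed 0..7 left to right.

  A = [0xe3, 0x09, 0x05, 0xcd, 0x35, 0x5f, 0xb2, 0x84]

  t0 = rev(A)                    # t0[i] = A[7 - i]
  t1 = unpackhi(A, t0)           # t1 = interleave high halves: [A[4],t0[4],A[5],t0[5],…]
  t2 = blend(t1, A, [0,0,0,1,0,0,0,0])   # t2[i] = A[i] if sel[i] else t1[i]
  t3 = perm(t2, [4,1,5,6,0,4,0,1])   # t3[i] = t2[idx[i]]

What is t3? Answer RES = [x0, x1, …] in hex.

→ t0 |84|b2|5f|35|cd|05|09|e3|
→ t1 |35|cd|5f|05|b2|09|84|e3|
→ t2 |35|cd|5f|cd|b2|09|84|e3|
→ t3 |b2|cd|09|84|35|b2|35|cd|

RES = [0xb2, 0xcd, 0x09, 0x84, 0x35, 0xb2, 0x35, 0xcd]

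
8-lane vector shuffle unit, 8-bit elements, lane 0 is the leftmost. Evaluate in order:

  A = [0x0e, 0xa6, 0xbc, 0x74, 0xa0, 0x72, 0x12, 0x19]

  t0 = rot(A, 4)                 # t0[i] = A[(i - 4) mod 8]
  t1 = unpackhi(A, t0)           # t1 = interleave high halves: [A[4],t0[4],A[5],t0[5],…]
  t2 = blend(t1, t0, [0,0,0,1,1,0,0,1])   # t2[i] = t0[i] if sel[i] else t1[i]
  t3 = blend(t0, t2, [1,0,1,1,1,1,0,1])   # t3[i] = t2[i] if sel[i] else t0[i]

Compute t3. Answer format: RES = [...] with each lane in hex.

t0 = [0xa0, 0x72, 0x12, 0x19, 0x0e, 0xa6, 0xbc, 0x74]
t1 = [0xa0, 0x0e, 0x72, 0xa6, 0x12, 0xbc, 0x19, 0x74]
t2 = [0xa0, 0x0e, 0x72, 0x19, 0x0e, 0xbc, 0x19, 0x74]
t3 = [0xa0, 0x72, 0x72, 0x19, 0x0e, 0xbc, 0xbc, 0x74]

RES = [0xa0, 0x72, 0x72, 0x19, 0x0e, 0xbc, 0xbc, 0x74]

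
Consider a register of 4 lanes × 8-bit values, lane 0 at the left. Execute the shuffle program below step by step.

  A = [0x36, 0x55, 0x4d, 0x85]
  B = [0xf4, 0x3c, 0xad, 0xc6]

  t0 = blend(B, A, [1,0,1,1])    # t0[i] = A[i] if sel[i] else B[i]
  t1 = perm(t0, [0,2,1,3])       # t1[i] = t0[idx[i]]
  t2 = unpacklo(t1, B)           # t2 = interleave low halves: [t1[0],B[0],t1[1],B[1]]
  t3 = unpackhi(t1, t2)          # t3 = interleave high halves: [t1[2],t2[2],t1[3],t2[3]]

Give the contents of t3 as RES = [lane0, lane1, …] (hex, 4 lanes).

t0 = [0x36, 0x3c, 0x4d, 0x85]
t1 = [0x36, 0x4d, 0x3c, 0x85]
t2 = [0x36, 0xf4, 0x4d, 0x3c]
t3 = [0x3c, 0x4d, 0x85, 0x3c]

RES = [ 0x3c  0x4d  0x85  0x3c ]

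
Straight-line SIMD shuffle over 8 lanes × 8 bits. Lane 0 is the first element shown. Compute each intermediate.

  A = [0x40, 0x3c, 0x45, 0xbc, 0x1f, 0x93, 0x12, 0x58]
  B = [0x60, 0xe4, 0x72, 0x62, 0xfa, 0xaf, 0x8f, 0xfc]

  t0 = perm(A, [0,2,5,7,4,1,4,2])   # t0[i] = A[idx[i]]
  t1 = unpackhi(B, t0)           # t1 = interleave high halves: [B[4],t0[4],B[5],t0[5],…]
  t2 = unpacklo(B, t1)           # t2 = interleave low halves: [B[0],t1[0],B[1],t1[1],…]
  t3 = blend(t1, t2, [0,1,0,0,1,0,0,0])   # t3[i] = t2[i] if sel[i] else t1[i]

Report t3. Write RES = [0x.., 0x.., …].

RES = [ 0xfa  0xfa  0xaf  0x3c  0x72  0x1f  0xfc  0x45 ]

  t0: 40 45 93 58 1f 3c 1f 45
  t1: fa 1f af 3c 8f 1f fc 45
  t2: 60 fa e4 1f 72 af 62 3c
  t3: fa fa af 3c 72 1f fc 45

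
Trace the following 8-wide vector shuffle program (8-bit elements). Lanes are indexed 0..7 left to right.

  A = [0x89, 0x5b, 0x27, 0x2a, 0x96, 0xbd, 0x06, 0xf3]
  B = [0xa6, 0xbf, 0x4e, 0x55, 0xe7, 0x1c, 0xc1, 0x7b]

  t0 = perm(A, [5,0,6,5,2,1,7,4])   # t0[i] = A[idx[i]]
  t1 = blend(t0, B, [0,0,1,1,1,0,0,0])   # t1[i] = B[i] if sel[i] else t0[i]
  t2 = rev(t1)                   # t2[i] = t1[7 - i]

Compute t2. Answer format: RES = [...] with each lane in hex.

RES = [ 0x96  0xf3  0x5b  0xe7  0x55  0x4e  0x89  0xbd ]

t0 = [0xbd, 0x89, 0x06, 0xbd, 0x27, 0x5b, 0xf3, 0x96]
t1 = [0xbd, 0x89, 0x4e, 0x55, 0xe7, 0x5b, 0xf3, 0x96]
t2 = [0x96, 0xf3, 0x5b, 0xe7, 0x55, 0x4e, 0x89, 0xbd]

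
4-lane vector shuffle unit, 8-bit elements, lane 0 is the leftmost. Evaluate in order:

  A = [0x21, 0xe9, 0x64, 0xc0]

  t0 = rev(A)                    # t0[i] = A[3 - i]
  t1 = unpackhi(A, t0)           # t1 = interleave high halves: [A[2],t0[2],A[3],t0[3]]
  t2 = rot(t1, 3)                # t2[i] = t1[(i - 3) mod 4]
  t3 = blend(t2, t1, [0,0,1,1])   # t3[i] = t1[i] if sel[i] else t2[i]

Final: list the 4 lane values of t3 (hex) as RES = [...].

RES = [0xe9, 0xc0, 0xc0, 0x21]

  t0: c0 64 e9 21
  t1: 64 e9 c0 21
  t2: e9 c0 21 64
  t3: e9 c0 c0 21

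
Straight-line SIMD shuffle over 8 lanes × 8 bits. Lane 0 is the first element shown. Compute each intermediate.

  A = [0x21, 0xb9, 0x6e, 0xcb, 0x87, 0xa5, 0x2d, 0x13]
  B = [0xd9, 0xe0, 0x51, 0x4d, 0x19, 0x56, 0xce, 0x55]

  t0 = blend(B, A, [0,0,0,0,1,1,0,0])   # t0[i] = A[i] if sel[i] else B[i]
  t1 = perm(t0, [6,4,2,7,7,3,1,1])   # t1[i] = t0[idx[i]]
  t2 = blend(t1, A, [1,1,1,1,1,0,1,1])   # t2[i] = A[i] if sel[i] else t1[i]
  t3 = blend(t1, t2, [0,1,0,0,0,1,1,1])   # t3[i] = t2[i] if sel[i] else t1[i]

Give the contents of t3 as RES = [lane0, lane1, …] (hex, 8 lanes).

t0 = [0xd9, 0xe0, 0x51, 0x4d, 0x87, 0xa5, 0xce, 0x55]
t1 = [0xce, 0x87, 0x51, 0x55, 0x55, 0x4d, 0xe0, 0xe0]
t2 = [0x21, 0xb9, 0x6e, 0xcb, 0x87, 0x4d, 0x2d, 0x13]
t3 = [0xce, 0xb9, 0x51, 0x55, 0x55, 0x4d, 0x2d, 0x13]

RES = [ 0xce  0xb9  0x51  0x55  0x55  0x4d  0x2d  0x13 ]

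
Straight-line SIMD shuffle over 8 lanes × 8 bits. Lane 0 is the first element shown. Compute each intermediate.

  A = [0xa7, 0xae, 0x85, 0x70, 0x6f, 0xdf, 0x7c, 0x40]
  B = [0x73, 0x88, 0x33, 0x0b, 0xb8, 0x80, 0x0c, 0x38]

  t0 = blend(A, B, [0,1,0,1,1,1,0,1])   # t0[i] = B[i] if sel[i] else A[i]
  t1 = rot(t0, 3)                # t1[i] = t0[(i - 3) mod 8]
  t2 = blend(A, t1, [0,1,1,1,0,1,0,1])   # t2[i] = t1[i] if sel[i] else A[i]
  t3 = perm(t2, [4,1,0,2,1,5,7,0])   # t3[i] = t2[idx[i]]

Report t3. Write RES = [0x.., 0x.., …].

RES = [ 0x6f  0x7c  0xa7  0x38  0x7c  0x85  0xb8  0xa7 ]

  t0: a7 88 85 0b b8 80 7c 38
  t1: 80 7c 38 a7 88 85 0b b8
  t2: a7 7c 38 a7 6f 85 7c b8
  t3: 6f 7c a7 38 7c 85 b8 a7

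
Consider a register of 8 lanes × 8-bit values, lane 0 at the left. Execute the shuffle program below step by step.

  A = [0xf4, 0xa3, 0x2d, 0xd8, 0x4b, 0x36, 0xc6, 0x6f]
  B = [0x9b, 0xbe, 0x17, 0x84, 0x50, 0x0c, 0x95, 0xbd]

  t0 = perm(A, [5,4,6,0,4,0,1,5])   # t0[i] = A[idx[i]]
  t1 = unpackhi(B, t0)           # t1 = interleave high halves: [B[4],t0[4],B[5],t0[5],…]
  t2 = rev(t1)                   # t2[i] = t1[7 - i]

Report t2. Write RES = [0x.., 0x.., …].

  t0: 36 4b c6 f4 4b f4 a3 36
  t1: 50 4b 0c f4 95 a3 bd 36
  t2: 36 bd a3 95 f4 0c 4b 50

RES = [ 0x36  0xbd  0xa3  0x95  0xf4  0x0c  0x4b  0x50 ]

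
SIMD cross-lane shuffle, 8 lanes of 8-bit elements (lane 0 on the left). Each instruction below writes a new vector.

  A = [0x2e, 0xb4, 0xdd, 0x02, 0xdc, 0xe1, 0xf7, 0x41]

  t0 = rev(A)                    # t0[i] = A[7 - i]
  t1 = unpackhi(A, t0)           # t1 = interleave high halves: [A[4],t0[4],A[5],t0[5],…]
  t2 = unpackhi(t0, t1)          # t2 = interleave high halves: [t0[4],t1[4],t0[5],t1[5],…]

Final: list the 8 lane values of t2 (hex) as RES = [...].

t0 = [0x41, 0xf7, 0xe1, 0xdc, 0x02, 0xdd, 0xb4, 0x2e]
t1 = [0xdc, 0x02, 0xe1, 0xdd, 0xf7, 0xb4, 0x41, 0x2e]
t2 = [0x02, 0xf7, 0xdd, 0xb4, 0xb4, 0x41, 0x2e, 0x2e]

RES = [0x02, 0xf7, 0xdd, 0xb4, 0xb4, 0x41, 0x2e, 0x2e]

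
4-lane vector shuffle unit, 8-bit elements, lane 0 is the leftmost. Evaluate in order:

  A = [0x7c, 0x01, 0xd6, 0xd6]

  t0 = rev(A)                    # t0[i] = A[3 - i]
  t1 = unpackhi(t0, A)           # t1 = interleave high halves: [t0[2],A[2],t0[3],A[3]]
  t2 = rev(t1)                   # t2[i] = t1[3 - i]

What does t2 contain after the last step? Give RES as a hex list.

RES = [ 0xd6  0x7c  0xd6  0x01 ]

  t0: d6 d6 01 7c
  t1: 01 d6 7c d6
  t2: d6 7c d6 01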